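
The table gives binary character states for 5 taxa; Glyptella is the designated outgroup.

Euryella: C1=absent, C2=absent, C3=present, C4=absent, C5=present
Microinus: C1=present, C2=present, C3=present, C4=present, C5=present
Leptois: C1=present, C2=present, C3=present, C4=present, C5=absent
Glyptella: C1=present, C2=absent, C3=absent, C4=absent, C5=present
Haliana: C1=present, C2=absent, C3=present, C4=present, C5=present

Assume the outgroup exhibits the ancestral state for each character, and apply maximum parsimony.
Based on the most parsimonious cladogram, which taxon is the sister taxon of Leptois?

Microinus

Character polarity is set by the outgroup: the derived state is whichever differs from the outgroup's state, so for C1, C5 the derived state is 'absent', and for the remaining characters it is 'present'.
C1 (derived state 'absent') is unique to Euryella (autapomorphy; uninformative for grouping).
Only Leptois and Microinus show the derived state 'present' for C2, supporting them as a clade.
C3 (derived state 'present') is shared by all ingroup taxa — unites the whole ingroup.
C4: derived state 'present' in Haliana, Leptois, and Microinus only — synapomorphy for {Haliana, Leptois, Microinus}.
C5: derived state 'absent' in Leptois only — an autapomorphy, so it tells us nothing about relationships among taxa.
Most parsimonious ingroup topology: (((Microinus,Leptois),Haliana),Euryella).
Leptois and Microinus form a cherry on this tree, so they are sister taxa.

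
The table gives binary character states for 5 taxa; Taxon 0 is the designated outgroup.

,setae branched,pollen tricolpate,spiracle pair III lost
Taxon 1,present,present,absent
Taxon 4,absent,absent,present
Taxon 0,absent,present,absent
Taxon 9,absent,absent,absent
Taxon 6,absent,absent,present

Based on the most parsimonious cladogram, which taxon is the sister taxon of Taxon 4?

Taxon 6

Character polarity is set by the outgroup: the derived state is whichever differs from the outgroup's state, so for pollen tricolpate the derived state is 'absent', and for the remaining characters it is 'present'.
setae branched: derived state 'present' in Taxon 1 only — an autapomorphy, so it tells us nothing about relationships among taxa.
pollen tricolpate: derived state 'absent' in Taxon 4, Taxon 6, and Taxon 9 only — synapomorphy for {Taxon 4, Taxon 6, Taxon 9}.
spiracle pair III lost: derived state 'present' in Taxon 4 and Taxon 6 only — synapomorphy for {Taxon 4, Taxon 6}.
Most parsimonious ingroup topology: (((Taxon 4,Taxon 6),Taxon 9),Taxon 1).
Taxon 4 and Taxon 6 form a cherry on this tree, so they are sister taxa.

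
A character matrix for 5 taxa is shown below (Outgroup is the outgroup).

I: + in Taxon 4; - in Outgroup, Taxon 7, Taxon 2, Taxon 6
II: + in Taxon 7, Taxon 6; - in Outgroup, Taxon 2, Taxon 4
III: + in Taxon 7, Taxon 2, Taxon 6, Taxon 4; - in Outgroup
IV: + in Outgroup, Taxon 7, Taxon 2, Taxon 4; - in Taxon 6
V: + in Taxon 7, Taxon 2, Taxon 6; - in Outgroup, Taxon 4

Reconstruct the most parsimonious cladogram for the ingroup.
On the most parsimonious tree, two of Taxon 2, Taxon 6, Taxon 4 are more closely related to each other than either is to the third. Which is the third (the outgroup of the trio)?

Taxon 4

Character polarity is set by the outgroup: the derived state is whichever differs from the outgroup's state, so for IV the derived state is '-', and for the remaining characters it is '+'.
I: derived state '+' in Taxon 4 only — an autapomorphy, so it tells us nothing about relationships among taxa.
II: derived state '+' in Taxon 6 and Taxon 7 only — synapomorphy for {Taxon 6, Taxon 7}.
All ingroup taxa share the derived state '+' for III; it defines the ingroup but does not resolve relationships within it.
IV: derived state '-' in Taxon 6 only — an autapomorphy, so it tells us nothing about relationships among taxa.
V (derived state '+') is shared by Taxon 2, Taxon 6, and Taxon 7 — a synapomorphy uniting that clade.
Most parsimonious ingroup topology: (((Taxon 7,Taxon 6),Taxon 2),Taxon 4).
Taxon 2 and Taxon 6 share a more recent common ancestor with each other than either does with Taxon 4, so Taxon 4 is the least closely related of the three.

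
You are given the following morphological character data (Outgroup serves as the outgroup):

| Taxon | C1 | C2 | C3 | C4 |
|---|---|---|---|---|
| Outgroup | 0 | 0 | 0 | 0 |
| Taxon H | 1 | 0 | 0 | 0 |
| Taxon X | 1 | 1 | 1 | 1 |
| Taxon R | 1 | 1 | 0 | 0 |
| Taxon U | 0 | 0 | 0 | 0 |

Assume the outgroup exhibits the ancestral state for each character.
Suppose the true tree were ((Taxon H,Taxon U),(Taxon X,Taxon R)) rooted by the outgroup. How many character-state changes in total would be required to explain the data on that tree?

5

Map each character onto ((Taxon H,Taxon U),(Taxon X,Taxon R)) (rooted by Outgroup) and count the minimum state changes it requires (Fitch parsimony):
C1: 2; C2: 1; C3: 1; C4: 1.
Total tree length = 5.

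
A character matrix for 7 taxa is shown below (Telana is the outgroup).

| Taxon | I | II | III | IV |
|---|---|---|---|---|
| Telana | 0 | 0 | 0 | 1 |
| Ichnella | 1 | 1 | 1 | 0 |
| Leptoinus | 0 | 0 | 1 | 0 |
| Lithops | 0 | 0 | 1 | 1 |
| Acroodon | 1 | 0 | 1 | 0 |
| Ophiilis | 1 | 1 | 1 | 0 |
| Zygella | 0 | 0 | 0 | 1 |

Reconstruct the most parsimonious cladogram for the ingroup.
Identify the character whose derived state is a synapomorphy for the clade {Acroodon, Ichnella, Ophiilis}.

Character polarity is set by the outgroup: the derived state is whichever differs from the outgroup's state, so for IV the derived state is '0', and for the remaining characters it is '1'.
I: derived state '1' in Acroodon, Ichnella, and Ophiilis only — synapomorphy for {Acroodon, Ichnella, Ophiilis}.
II (derived state '1') is shared by Ichnella and Ophiilis — a synapomorphy uniting that clade.
Only Acroodon, Ichnella, Leptoinus, Lithops, and Ophiilis show the derived state '1' for III, supporting them as a clade.
IV: derived state '0' in Acroodon, Ichnella, Leptoinus, and Ophiilis only — synapomorphy for {Acroodon, Ichnella, Leptoinus, Ophiilis}.
Most parsimonious ingroup topology: (((((Ichnella,Ophiilis),Acroodon),Leptoinus),Lithops),Zygella).
The clade {Acroodon, Ichnella, Ophiilis} is supported by I: its derived state '1' occurs in exactly those taxa and in no other taxon (including the outgroup).

I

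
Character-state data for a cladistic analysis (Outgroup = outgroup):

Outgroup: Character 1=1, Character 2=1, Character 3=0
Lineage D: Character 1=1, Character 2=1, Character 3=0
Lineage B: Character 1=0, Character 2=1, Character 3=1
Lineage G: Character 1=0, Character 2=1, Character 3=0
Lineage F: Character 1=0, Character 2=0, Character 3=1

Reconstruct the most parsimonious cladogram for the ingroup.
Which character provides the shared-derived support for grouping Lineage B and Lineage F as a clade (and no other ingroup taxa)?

Character 3

Character polarity is set by the outgroup: the derived state is whichever differs from the outgroup's state, so for Character 1, Character 2 the derived state is '0', and for the remaining characters it is '1'.
Character 1 (derived state '0') is shared by Lineage B, Lineage F, and Lineage G — a synapomorphy uniting that clade.
Character 2 (derived state '0') is unique to Lineage F (autapomorphy; uninformative for grouping).
Character 3: derived state '1' in Lineage B and Lineage F only — synapomorphy for {Lineage B, Lineage F}.
Most parsimonious ingroup topology: (Lineage D,((Lineage B,Lineage F),Lineage G)).
The clade {Lineage B, Lineage F} is supported by Character 3: its derived state '1' occurs in exactly those taxa and in no other taxon (including the outgroup).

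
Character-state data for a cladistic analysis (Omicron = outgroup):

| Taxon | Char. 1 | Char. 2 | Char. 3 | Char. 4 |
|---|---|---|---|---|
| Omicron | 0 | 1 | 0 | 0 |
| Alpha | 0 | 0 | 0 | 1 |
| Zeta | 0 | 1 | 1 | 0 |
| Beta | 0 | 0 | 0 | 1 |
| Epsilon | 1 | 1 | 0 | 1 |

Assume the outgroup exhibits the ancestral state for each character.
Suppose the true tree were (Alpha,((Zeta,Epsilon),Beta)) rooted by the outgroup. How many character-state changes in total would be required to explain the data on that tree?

Map each character onto (Alpha,((Zeta,Epsilon),Beta)) (rooted by Omicron) and count the minimum state changes it requires (Fitch parsimony):
Char. 1: 1; Char. 2: 2; Char. 3: 1; Char. 4: 2.
Total tree length = 6.

6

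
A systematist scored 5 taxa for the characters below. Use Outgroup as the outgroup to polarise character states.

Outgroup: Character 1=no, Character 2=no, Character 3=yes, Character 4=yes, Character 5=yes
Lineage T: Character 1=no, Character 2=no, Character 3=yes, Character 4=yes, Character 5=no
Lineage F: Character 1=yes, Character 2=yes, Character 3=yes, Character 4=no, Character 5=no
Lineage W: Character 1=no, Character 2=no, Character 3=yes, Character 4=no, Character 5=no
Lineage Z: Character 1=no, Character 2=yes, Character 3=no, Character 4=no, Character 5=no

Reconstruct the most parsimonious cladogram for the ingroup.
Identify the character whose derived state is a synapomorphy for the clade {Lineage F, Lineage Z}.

Character 2

Character polarity is set by the outgroup: the derived state is whichever differs from the outgroup's state, so for Character 3, Character 4, Character 5 the derived state is 'no', and for the remaining characters it is 'yes'.
Character 1: derived state 'yes' in Lineage F only — an autapomorphy, so it tells us nothing about relationships among taxa.
Character 2 (derived state 'yes') is shared by Lineage F and Lineage Z — a synapomorphy uniting that clade.
Character 3 (derived state 'no') is unique to Lineage Z (autapomorphy; uninformative for grouping).
Character 4 (derived state 'no') is shared by Lineage F, Lineage W, and Lineage Z — a synapomorphy uniting that clade.
All ingroup taxa share the derived state 'no' for Character 5; it defines the ingroup but does not resolve relationships within it.
Most parsimonious ingroup topology: (Lineage T,((Lineage F,Lineage Z),Lineage W)).
The clade {Lineage F, Lineage Z} is supported by Character 2: its derived state 'yes' occurs in exactly those taxa and in no other taxon (including the outgroup).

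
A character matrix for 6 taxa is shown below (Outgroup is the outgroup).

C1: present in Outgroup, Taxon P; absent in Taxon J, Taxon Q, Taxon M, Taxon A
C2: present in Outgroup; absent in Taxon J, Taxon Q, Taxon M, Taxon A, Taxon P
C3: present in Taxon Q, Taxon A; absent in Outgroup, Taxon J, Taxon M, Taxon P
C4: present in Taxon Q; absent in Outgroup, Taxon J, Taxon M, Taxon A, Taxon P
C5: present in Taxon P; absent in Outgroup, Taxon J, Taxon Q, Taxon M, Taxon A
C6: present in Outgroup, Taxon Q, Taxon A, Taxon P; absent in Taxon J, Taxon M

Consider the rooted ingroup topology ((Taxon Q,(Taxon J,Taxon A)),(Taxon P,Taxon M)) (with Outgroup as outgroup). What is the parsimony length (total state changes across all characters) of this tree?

9

Map each character onto ((Taxon Q,(Taxon J,Taxon A)),(Taxon P,Taxon M)) (rooted by Outgroup) and count the minimum state changes it requires (Fitch parsimony):
C1: 2; C2: 1; C3: 2; C4: 1; C5: 1; C6: 2.
Total tree length = 9.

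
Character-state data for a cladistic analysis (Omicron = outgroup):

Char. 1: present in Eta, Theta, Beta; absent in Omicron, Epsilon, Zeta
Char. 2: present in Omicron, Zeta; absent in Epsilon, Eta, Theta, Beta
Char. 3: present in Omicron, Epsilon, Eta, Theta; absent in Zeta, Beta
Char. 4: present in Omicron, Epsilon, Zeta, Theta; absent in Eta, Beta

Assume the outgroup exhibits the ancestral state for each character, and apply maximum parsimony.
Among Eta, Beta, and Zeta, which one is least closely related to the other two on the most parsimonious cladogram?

Zeta

Character polarity is set by the outgroup: the derived state is whichever differs from the outgroup's state, so for Char. 2, Char. 3, Char. 4 the derived state is 'absent', and for the remaining characters it is 'present'.
Char. 1: derived state 'present' in Beta, Eta, and Theta only — synapomorphy for {Beta, Eta, Theta}.
Char. 2 (derived state 'absent') is shared by Beta, Epsilon, Eta, and Theta — a synapomorphy uniting that clade.
Char. 3 groups Beta and Zeta, which is incompatible with the clades supported by the remaining characters; treating it as convergent (homoplasy) costs fewer steps than any alternative tree.
Char. 4: derived state 'absent' in Beta and Eta only — synapomorphy for {Beta, Eta}.
Most parsimonious ingroup topology: ((Epsilon,((Eta,Beta),Theta)),Zeta).
Eta and Beta share a more recent common ancestor with each other than either does with Zeta, so Zeta is the least closely related of the three.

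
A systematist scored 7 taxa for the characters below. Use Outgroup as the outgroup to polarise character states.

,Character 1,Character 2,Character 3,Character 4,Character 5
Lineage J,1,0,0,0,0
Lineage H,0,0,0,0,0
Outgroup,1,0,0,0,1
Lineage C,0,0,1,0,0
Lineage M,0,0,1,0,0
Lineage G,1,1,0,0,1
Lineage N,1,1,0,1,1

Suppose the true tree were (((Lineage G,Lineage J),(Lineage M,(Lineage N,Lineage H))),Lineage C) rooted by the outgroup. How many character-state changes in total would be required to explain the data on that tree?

11

Map each character onto (((Lineage G,Lineage J),(Lineage M,(Lineage N,Lineage H))),Lineage C) (rooted by Outgroup) and count the minimum state changes it requires (Fitch parsimony):
Character 1: 3; Character 2: 2; Character 3: 2; Character 4: 1; Character 5: 3.
Total tree length = 11.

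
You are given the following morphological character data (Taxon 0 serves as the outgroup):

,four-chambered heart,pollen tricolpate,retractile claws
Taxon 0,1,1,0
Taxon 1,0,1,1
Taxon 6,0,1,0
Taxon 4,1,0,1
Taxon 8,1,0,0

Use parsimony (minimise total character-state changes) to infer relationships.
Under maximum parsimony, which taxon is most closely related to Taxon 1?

Character polarity is set by the outgroup: the derived state is whichever differs from the outgroup's state, so for four-chambered heart, pollen tricolpate the derived state is '0', and for the remaining characters it is '1'.
four-chambered heart (derived state '0') is shared by Taxon 1 and Taxon 6 — a synapomorphy uniting that clade.
Only Taxon 4 and Taxon 8 show the derived state '0' for pollen tricolpate, supporting them as a clade.
retractile claws groups Taxon 1 and Taxon 4, which is incompatible with the clades supported by the remaining characters; treating it as convergent (homoplasy) costs fewer steps than any alternative tree.
Most parsimonious ingroup topology: ((Taxon 1,Taxon 6),(Taxon 4,Taxon 8)).
Taxon 1 and Taxon 6 form a cherry on this tree, so they are sister taxa.

Taxon 6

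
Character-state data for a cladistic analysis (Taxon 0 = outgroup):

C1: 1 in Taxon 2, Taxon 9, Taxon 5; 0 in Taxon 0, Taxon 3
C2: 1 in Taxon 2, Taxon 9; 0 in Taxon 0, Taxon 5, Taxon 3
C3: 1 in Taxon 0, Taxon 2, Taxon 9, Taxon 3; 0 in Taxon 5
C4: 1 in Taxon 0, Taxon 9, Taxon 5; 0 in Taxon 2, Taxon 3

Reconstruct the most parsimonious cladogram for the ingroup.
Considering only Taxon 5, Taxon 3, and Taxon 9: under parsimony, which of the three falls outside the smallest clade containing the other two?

Character polarity is set by the outgroup: the derived state is whichever differs from the outgroup's state, so for C3, C4 the derived state is '0', and for the remaining characters it is '1'.
Only Taxon 2, Taxon 5, and Taxon 9 show the derived state '1' for C1, supporting them as a clade.
C2 (derived state '1') is shared by Taxon 2 and Taxon 9 — a synapomorphy uniting that clade.
C3 (derived state '0') is unique to Taxon 5 (autapomorphy; uninformative for grouping).
C4 (state '0') occurs in Taxon 2 and Taxon 3 but conflicts with the nesting implied by the other characters — most parsimoniously interpreted as homoplasy.
Most parsimonious ingroup topology: (((Taxon 2,Taxon 9),Taxon 5),Taxon 3).
Taxon 5 and Taxon 9 share a more recent common ancestor with each other than either does with Taxon 3, so Taxon 3 is the least closely related of the three.

Taxon 3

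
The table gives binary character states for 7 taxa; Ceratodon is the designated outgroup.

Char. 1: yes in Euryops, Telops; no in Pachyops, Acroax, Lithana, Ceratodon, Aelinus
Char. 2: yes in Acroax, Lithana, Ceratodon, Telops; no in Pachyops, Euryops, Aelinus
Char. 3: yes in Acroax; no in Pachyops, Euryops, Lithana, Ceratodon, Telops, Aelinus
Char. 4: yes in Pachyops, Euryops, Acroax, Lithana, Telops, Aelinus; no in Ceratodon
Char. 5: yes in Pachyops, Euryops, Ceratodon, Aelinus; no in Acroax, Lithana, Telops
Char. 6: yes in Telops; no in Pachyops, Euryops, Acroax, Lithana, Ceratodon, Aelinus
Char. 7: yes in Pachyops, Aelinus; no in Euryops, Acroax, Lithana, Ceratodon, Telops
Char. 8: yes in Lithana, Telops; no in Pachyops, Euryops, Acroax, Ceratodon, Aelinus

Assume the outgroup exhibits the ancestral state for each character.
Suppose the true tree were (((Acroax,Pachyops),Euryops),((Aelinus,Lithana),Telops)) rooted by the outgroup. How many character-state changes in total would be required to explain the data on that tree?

15

Map each character onto (((Acroax,Pachyops),Euryops),((Aelinus,Lithana),Telops)) (rooted by Ceratodon) and count the minimum state changes it requires (Fitch parsimony):
Char. 1: 2; Char. 2: 3; Char. 3: 1; Char. 4: 1; Char. 5: 3; Char. 6: 1; Char. 7: 2; Char. 8: 2.
Total tree length = 15.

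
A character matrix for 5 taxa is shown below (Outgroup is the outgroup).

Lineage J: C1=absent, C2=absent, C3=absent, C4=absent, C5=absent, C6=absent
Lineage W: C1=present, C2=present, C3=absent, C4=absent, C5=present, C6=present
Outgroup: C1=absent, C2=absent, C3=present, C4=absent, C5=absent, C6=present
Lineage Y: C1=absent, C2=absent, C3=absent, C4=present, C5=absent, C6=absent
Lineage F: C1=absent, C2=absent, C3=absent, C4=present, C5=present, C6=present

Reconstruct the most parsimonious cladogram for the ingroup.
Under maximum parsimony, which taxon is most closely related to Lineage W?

Lineage F

Character polarity is set by the outgroup: the derived state is whichever differs from the outgroup's state, so for C3, C6 the derived state is 'absent', and for the remaining characters it is 'present'.
C1: derived state 'present' in Lineage W only — an autapomorphy, so it tells us nothing about relationships among taxa.
C2: derived state 'present' in Lineage W only — an autapomorphy, so it tells us nothing about relationships among taxa.
C3 (derived state 'absent') is shared by all ingroup taxa — unites the whole ingroup.
C4 (state 'present') occurs in Lineage F and Lineage Y but conflicts with the nesting implied by the other characters — most parsimoniously interpreted as homoplasy.
C5: derived state 'present' in Lineage F and Lineage W only — synapomorphy for {Lineage F, Lineage W}.
C6: derived state 'absent' in Lineage J and Lineage Y only — synapomorphy for {Lineage J, Lineage Y}.
Most parsimonious ingroup topology: ((Lineage Y,Lineage J),(Lineage F,Lineage W)).
Lineage W and Lineage F form a cherry on this tree, so they are sister taxa.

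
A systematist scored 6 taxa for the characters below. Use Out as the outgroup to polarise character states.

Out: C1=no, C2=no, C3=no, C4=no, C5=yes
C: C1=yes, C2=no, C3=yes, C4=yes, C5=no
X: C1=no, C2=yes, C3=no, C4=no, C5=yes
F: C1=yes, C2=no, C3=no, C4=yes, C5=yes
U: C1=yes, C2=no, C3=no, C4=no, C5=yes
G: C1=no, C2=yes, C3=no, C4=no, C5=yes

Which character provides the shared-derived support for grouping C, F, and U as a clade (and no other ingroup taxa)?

C1

Character polarity is set by the outgroup: the derived state is whichever differs from the outgroup's state, so for C5 the derived state is 'no', and for the remaining characters it is 'yes'.
C1: derived state 'yes' in C, F, and U only — synapomorphy for {C, F, U}.
C2: derived state 'yes' in G and X only — synapomorphy for {G, X}.
C3: derived state 'yes' in C only — an autapomorphy, so it tells us nothing about relationships among taxa.
C4 (derived state 'yes') is shared by C and F — a synapomorphy uniting that clade.
C5: derived state 'no' in C only — an autapomorphy, so it tells us nothing about relationships among taxa.
Most parsimonious ingroup topology: (((C,F),U),(X,G)).
The clade {C, F, U} is supported by C1: its derived state 'yes' occurs in exactly those taxa and in no other taxon (including the outgroup).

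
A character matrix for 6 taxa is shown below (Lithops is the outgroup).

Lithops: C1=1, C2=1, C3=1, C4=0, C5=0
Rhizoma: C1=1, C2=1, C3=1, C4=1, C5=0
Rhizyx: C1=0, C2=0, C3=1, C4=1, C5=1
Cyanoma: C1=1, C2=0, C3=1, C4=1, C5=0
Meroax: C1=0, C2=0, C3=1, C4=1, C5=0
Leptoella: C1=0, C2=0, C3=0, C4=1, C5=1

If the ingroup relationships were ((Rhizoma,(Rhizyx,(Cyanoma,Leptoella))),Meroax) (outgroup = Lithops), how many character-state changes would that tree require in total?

9

Map each character onto ((Rhizoma,(Rhizyx,(Cyanoma,Leptoella))),Meroax) (rooted by Lithops) and count the minimum state changes it requires (Fitch parsimony):
C1: 3; C2: 2; C3: 1; C4: 1; C5: 2.
Total tree length = 9.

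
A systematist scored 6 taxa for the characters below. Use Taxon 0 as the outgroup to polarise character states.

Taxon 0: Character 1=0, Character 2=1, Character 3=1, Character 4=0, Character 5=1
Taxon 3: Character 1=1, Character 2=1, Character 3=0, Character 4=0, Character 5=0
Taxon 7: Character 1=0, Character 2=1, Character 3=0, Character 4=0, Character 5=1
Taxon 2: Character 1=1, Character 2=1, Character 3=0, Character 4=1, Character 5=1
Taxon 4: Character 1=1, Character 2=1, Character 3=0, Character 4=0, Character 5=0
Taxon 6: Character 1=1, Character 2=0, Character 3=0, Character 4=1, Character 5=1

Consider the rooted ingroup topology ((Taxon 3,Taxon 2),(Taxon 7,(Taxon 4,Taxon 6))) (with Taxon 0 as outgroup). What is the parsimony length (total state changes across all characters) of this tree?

Map each character onto ((Taxon 3,Taxon 2),(Taxon 7,(Taxon 4,Taxon 6))) (rooted by Taxon 0) and count the minimum state changes it requires (Fitch parsimony):
Character 1: 2; Character 2: 1; Character 3: 1; Character 4: 2; Character 5: 2.
Total tree length = 8.

8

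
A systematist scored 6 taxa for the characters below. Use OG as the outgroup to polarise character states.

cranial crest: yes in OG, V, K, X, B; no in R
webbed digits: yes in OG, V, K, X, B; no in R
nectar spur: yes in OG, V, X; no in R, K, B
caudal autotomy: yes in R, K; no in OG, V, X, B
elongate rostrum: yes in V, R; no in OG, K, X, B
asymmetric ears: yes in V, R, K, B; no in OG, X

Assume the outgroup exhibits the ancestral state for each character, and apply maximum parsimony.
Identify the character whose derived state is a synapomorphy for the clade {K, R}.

Character polarity is set by the outgroup: the derived state is whichever differs from the outgroup's state, so for cranial crest, webbed digits, nectar spur the derived state is 'no', and for the remaining characters it is 'yes'.
cranial crest (derived state 'no') is unique to R (autapomorphy; uninformative for grouping).
webbed digits (derived state 'no') is unique to R (autapomorphy; uninformative for grouping).
Only B, K, and R show the derived state 'no' for nectar spur, supporting them as a clade.
Only K and R show the derived state 'yes' for caudal autotomy, supporting them as a clade.
elongate rostrum (state 'yes') occurs in R and V but conflicts with the nesting implied by the other characters — most parsimoniously interpreted as homoplasy.
asymmetric ears (derived state 'yes') is shared by B, K, R, and V — a synapomorphy uniting that clade.
Most parsimonious ingroup topology: ((V,((R,K),B)),X).
The clade {K, R} is supported by caudal autotomy: its derived state 'yes' occurs in exactly those taxa and in no other taxon (including the outgroup).

caudal autotomy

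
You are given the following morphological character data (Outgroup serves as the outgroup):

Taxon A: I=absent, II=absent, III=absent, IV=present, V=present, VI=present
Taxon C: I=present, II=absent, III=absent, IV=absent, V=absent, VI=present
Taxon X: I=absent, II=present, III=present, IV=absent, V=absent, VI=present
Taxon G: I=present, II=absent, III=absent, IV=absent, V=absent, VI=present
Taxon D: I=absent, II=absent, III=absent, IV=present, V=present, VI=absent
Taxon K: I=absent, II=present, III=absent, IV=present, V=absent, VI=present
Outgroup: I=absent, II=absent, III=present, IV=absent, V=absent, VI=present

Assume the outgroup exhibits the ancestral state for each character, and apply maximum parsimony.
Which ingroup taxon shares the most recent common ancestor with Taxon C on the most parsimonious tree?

Character polarity is set by the outgroup: the derived state is whichever differs from the outgroup's state, so for III, VI the derived state is 'absent', and for the remaining characters it is 'present'.
Only Taxon C and Taxon G show the derived state 'present' for I, supporting them as a clade.
II groups Taxon K and Taxon X, which is incompatible with the clades supported by the remaining characters; treating it as convergent (homoplasy) costs fewer steps than any alternative tree.
Only Taxon A, Taxon C, Taxon D, Taxon G, and Taxon K show the derived state 'absent' for III, supporting them as a clade.
IV: derived state 'present' in Taxon A, Taxon D, and Taxon K only — synapomorphy for {Taxon A, Taxon D, Taxon K}.
V: derived state 'present' in Taxon A and Taxon D only — synapomorphy for {Taxon A, Taxon D}.
VI (derived state 'absent') is unique to Taxon D (autapomorphy; uninformative for grouping).
Most parsimonious ingroup topology: (((Taxon K,(Taxon A,Taxon D)),(Taxon C,Taxon G)),Taxon X).
Taxon C and Taxon G form a cherry on this tree, so they are sister taxa.

Taxon G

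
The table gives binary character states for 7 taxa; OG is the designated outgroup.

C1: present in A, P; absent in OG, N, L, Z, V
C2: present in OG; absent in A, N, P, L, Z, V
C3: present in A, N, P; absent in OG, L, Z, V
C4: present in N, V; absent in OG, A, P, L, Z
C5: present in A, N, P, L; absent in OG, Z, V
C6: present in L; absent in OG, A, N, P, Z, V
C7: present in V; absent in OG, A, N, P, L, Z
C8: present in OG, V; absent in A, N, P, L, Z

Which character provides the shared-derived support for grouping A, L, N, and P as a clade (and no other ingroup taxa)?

C5

Character polarity is set by the outgroup: the derived state is whichever differs from the outgroup's state, so for C2, C8 the derived state is 'absent', and for the remaining characters it is 'present'.
C1 (derived state 'present') is shared by A and P — a synapomorphy uniting that clade.
C2 (derived state 'absent') is shared by all ingroup taxa — unites the whole ingroup.
C3 (derived state 'present') is shared by A, N, and P — a synapomorphy uniting that clade.
C4 groups N and V, which is incompatible with the clades supported by the remaining characters; treating it as convergent (homoplasy) costs fewer steps than any alternative tree.
C5: derived state 'present' in A, L, N, and P only — synapomorphy for {A, L, N, P}.
C6 (derived state 'present') is unique to L (autapomorphy; uninformative for grouping).
C7: derived state 'present' in V only — an autapomorphy, so it tells us nothing about relationships among taxa.
Only A, L, N, P, and Z show the derived state 'absent' for C8, supporting them as a clade.
Most parsimonious ingroup topology: (((((A,P),N),L),Z),V).
The clade {A, L, N, P} is supported by C5: its derived state 'present' occurs in exactly those taxa and in no other taxon (including the outgroup).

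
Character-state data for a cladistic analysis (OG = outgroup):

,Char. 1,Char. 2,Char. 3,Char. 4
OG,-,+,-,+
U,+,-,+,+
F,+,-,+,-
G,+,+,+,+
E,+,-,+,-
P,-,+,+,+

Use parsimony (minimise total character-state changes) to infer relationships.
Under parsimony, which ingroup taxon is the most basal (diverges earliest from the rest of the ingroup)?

P

Character polarity is set by the outgroup: the derived state is whichever differs from the outgroup's state, so for Char. 2, Char. 4 the derived state is '-', and for the remaining characters it is '+'.
Char. 1: derived state '+' in E, F, G, and U only — synapomorphy for {E, F, G, U}.
Only E, F, and U show the derived state '-' for Char. 2, supporting them as a clade.
All ingroup taxa share the derived state '+' for Char. 3; it defines the ingroup but does not resolve relationships within it.
Char. 4: derived state '-' in E and F only — synapomorphy for {E, F}.
Most parsimonious ingroup topology: (((U,(F,E)),G),P).
P is sister to the clade containing all other ingroup taxa, so it is the earliest-diverging (most basal) ingroup lineage.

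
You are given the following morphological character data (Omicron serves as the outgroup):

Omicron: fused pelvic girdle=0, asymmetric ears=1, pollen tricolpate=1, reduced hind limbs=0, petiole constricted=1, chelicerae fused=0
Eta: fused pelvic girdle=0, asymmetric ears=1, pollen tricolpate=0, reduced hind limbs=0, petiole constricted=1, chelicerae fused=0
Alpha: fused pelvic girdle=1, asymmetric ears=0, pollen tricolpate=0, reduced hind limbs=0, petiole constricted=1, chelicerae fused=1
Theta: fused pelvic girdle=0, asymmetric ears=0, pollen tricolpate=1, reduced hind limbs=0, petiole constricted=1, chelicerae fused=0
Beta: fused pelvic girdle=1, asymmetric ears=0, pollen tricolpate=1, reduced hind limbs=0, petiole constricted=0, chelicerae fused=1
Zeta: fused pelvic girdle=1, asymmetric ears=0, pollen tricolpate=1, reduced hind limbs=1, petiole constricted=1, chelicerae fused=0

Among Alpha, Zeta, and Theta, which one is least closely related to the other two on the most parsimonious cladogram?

Theta

Character polarity is set by the outgroup: the derived state is whichever differs from the outgroup's state, so for asymmetric ears, pollen tricolpate, petiole constricted the derived state is '0', and for the remaining characters it is '1'.
fused pelvic girdle: derived state '1' in Alpha, Beta, and Zeta only — synapomorphy for {Alpha, Beta, Zeta}.
asymmetric ears: derived state '0' in Alpha, Beta, Theta, and Zeta only — synapomorphy for {Alpha, Beta, Theta, Zeta}.
pollen tricolpate groups Alpha and Eta, which is incompatible with the clades supported by the remaining characters; treating it as convergent (homoplasy) costs fewer steps than any alternative tree.
reduced hind limbs: derived state '1' in Zeta only — an autapomorphy, so it tells us nothing about relationships among taxa.
petiole constricted: derived state '0' in Beta only — an autapomorphy, so it tells us nothing about relationships among taxa.
Only Alpha and Beta show the derived state '1' for chelicerae fused, supporting them as a clade.
Most parsimonious ingroup topology: (Eta,(((Alpha,Beta),Zeta),Theta)).
Alpha and Zeta share a more recent common ancestor with each other than either does with Theta, so Theta is the least closely related of the three.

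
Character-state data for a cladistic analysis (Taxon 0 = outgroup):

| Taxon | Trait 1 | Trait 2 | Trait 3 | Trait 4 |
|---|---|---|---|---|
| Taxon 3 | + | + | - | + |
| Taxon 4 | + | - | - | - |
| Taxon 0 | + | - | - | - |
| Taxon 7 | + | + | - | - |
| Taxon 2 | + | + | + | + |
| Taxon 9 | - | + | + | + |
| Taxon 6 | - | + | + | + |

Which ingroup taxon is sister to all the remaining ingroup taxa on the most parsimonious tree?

Character polarity is set by the outgroup: the derived state is whichever differs from the outgroup's state, so for Trait 1 the derived state is '-', and for the remaining characters it is '+'.
Trait 1: derived state '-' in Taxon 6 and Taxon 9 only — synapomorphy for {Taxon 6, Taxon 9}.
Trait 2: derived state '+' in Taxon 2, Taxon 3, Taxon 6, Taxon 7, and Taxon 9 only — synapomorphy for {Taxon 2, Taxon 3, Taxon 6, Taxon 7, Taxon 9}.
Trait 3: derived state '+' in Taxon 2, Taxon 6, and Taxon 9 only — synapomorphy for {Taxon 2, Taxon 6, Taxon 9}.
Only Taxon 2, Taxon 3, Taxon 6, and Taxon 9 show the derived state '+' for Trait 4, supporting them as a clade.
Most parsimonious ingroup topology: (((((Taxon 9,Taxon 6),Taxon 2),Taxon 3),Taxon 7),Taxon 4).
Taxon 4 is sister to the clade containing all other ingroup taxa, so it is the earliest-diverging (most basal) ingroup lineage.

Taxon 4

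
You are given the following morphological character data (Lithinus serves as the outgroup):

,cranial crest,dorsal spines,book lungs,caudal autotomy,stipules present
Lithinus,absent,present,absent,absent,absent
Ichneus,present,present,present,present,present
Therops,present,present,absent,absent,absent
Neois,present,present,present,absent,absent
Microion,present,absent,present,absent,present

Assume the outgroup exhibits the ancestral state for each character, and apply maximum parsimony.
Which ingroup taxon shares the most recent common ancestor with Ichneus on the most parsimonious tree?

Microion

Character polarity is set by the outgroup: the derived state is whichever differs from the outgroup's state, so for dorsal spines the derived state is 'absent', and for the remaining characters it is 'present'.
cranial crest (derived state 'present') is shared by all ingroup taxa — unites the whole ingroup.
dorsal spines (derived state 'absent') is unique to Microion (autapomorphy; uninformative for grouping).
Only Ichneus, Microion, and Neois show the derived state 'present' for book lungs, supporting them as a clade.
caudal autotomy: derived state 'present' in Ichneus only — an autapomorphy, so it tells us nothing about relationships among taxa.
stipules present (derived state 'present') is shared by Ichneus and Microion — a synapomorphy uniting that clade.
Most parsimonious ingroup topology: (((Ichneus,Microion),Neois),Therops).
Ichneus and Microion form a cherry on this tree, so they are sister taxa.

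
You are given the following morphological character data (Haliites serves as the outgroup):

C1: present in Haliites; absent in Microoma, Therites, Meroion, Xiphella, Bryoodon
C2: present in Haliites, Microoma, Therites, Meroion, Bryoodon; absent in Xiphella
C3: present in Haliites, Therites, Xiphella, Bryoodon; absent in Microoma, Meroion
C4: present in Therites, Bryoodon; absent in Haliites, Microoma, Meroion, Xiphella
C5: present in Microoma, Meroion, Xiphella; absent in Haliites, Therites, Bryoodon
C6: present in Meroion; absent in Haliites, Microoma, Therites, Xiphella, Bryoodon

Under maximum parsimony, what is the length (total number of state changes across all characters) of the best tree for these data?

6

Character polarity is set by the outgroup: the derived state is whichever differs from the outgroup's state, so for C1, C2, C3 the derived state is 'absent', and for the remaining characters it is 'present'.
C1 (derived state 'absent') is shared by all ingroup taxa — unites the whole ingroup.
C2: derived state 'absent' in Xiphella only — an autapomorphy, so it tells us nothing about relationships among taxa.
Only Meroion and Microoma show the derived state 'absent' for C3, supporting them as a clade.
C4: derived state 'present' in Bryoodon and Therites only — synapomorphy for {Bryoodon, Therites}.
C5 (derived state 'present') is shared by Meroion, Microoma, and Xiphella — a synapomorphy uniting that clade.
C6: derived state 'present' in Meroion only — an autapomorphy, so it tells us nothing about relationships among taxa.
Most parsimonious ingroup topology: (((Microoma,Meroion),Xiphella),(Therites,Bryoodon)).
Changes per character on this tree: C1: 1; C2: 1; C3: 1; C4: 1; C5: 1; C6: 1.
Total = 6.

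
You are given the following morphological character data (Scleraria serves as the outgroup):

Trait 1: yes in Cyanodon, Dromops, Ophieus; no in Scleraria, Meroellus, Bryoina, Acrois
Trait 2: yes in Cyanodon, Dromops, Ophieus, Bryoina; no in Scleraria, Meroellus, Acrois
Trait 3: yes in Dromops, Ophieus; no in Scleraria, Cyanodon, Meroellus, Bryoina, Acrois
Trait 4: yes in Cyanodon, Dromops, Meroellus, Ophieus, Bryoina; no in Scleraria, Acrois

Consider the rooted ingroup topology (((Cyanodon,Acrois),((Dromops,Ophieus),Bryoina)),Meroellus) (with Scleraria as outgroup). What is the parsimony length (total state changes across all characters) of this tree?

Map each character onto (((Cyanodon,Acrois),((Dromops,Ophieus),Bryoina)),Meroellus) (rooted by Scleraria) and count the minimum state changes it requires (Fitch parsimony):
Trait 1: 2; Trait 2: 2; Trait 3: 1; Trait 4: 2.
Total tree length = 7.

7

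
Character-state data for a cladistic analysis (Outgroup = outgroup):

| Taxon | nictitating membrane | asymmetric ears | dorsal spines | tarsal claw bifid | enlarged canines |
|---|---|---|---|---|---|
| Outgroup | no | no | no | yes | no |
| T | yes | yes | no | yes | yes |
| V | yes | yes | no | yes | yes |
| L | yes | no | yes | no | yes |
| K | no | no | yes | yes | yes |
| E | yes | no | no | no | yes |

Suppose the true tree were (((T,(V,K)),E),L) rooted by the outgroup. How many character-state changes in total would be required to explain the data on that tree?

9

Map each character onto (((T,(V,K)),E),L) (rooted by Outgroup) and count the minimum state changes it requires (Fitch parsimony):
nictitating membrane: 2; asymmetric ears: 2; dorsal spines: 2; tarsal claw bifid: 2; enlarged canines: 1.
Total tree length = 9.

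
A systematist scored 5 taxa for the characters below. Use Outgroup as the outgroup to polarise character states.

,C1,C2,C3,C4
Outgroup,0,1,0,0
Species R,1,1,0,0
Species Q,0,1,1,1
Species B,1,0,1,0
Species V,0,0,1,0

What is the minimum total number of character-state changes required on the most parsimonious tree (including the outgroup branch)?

Character polarity is set by the outgroup: the derived state is whichever differs from the outgroup's state, so for C2 the derived state is '0', and for the remaining characters it is '1'.
C1 (state '1') occurs in Species B and Species R but conflicts with the nesting implied by the other characters — most parsimoniously interpreted as homoplasy.
Only Species B and Species V show the derived state '0' for C2, supporting them as a clade.
C3 (derived state '1') is shared by Species B, Species Q, and Species V — a synapomorphy uniting that clade.
C4: derived state '1' in Species Q only — an autapomorphy, so it tells us nothing about relationships among taxa.
Most parsimonious ingroup topology: (Species R,(Species Q,(Species B,Species V))).
Changes per character on this tree: C1: 2; C2: 1; C3: 1; C4: 1.
Total = 5.

5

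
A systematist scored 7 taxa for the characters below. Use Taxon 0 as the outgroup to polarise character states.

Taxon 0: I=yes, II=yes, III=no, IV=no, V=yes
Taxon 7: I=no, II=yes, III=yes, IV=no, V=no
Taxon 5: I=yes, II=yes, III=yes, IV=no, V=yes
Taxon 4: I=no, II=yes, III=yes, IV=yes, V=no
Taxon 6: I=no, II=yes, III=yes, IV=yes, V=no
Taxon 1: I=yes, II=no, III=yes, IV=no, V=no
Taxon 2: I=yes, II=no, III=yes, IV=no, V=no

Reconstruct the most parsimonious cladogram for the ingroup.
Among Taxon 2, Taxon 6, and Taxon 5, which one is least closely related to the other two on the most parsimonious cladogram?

Taxon 5

Character polarity is set by the outgroup: the derived state is whichever differs from the outgroup's state, so for I, II, V the derived state is 'no', and for the remaining characters it is 'yes'.
I (derived state 'no') is shared by Taxon 4, Taxon 6, and Taxon 7 — a synapomorphy uniting that clade.
II (derived state 'no') is shared by Taxon 1 and Taxon 2 — a synapomorphy uniting that clade.
All ingroup taxa share the derived state 'yes' for III; it defines the ingroup but does not resolve relationships within it.
IV (derived state 'yes') is shared by Taxon 4 and Taxon 6 — a synapomorphy uniting that clade.
Only Taxon 1, Taxon 2, Taxon 4, Taxon 6, and Taxon 7 show the derived state 'no' for V, supporting them as a clade.
Most parsimonious ingroup topology: (((Taxon 7,(Taxon 4,Taxon 6)),(Taxon 1,Taxon 2)),Taxon 5).
Taxon 6 and Taxon 2 share a more recent common ancestor with each other than either does with Taxon 5, so Taxon 5 is the least closely related of the three.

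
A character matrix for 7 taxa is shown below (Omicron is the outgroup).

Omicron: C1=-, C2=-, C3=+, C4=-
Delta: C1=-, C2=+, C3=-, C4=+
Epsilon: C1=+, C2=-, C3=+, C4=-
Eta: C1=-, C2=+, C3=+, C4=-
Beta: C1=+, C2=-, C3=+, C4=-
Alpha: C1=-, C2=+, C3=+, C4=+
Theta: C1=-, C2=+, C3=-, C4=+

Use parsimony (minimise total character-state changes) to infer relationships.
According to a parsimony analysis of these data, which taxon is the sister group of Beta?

Character polarity is set by the outgroup: the derived state is whichever differs from the outgroup's state, so for C3 the derived state is '-', and for the remaining characters it is '+'.
Only Beta and Epsilon show the derived state '+' for C1, supporting them as a clade.
C2 (derived state '+') is shared by Alpha, Delta, Eta, and Theta — a synapomorphy uniting that clade.
C3 (derived state '-') is shared by Delta and Theta — a synapomorphy uniting that clade.
C4 (derived state '+') is shared by Alpha, Delta, and Theta — a synapomorphy uniting that clade.
Most parsimonious ingroup topology: ((((Delta,Theta),Alpha),Eta),(Epsilon,Beta)).
Beta and Epsilon form a cherry on this tree, so they are sister taxa.

Epsilon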